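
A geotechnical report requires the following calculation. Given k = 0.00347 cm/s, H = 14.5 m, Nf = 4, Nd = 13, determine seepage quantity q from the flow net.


Convert k to m/s for unit consistency with H:
k = 0.00347 cm/s = 0.00347 / 100 m/s = 3.47e-05 m/s
Using q = k * H * Nf / Nd
Nf / Nd = 4 / 13 = 0.3077
q = 3.47e-05 * 14.5 * 0.3077
q = 0.0001548 m^3/s per m


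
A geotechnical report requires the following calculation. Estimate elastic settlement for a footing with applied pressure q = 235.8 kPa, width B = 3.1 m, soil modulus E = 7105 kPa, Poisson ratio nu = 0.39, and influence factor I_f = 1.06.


Using Se = q * B * (1 - nu^2) * I_f / E
1 - nu^2 = 1 - 0.39^2 = 0.8479
Se = 235.8 * 3.1 * 0.8479 * 1.06 / 7105
Se = 0.092468 m
Convert to mm: Se = 0.092468 * 1000 = 92.468 mm


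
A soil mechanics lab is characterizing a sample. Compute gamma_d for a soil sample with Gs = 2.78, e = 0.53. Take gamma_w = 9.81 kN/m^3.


Using gamma_d = Gs * gamma_w / (1 + e)
gamma_d = 2.78 * 9.81 / (1 + 0.53)
gamma_d = 2.78 * 9.81 / 1.53
gamma_d = 17.825 kN/m^3


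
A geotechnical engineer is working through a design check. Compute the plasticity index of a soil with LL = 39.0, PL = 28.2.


Result: 10.8

Derivation:
Using PI = LL - PL
PI = 39.0 - 28.2
PI = 10.8


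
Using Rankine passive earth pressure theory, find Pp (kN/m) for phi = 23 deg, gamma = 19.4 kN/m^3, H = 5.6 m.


Result: 694.36 kN/m

Derivation:
Compute passive earth pressure coefficient:
Kp = tan^2(45 + phi/2) = tan^2(56.5) = 2.282623
Compute passive force:
Pp = 0.5 * Kp * gamma * H^2
Pp = 0.5 * 2.282623 * 19.4 * 5.6^2
Pp = 694.36 kN/m


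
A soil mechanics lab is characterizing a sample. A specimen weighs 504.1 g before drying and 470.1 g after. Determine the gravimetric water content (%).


Using w = (m_wet - m_dry) / m_dry * 100
m_wet - m_dry = 504.1 - 470.1 = 34.0 g
w = 34.0 / 470.1 * 100
w = 7.23 %


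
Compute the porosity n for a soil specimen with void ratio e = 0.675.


Using the relation n = e / (1 + e)
n = 0.675 / (1 + 0.675)
n = 0.675 / 1.675
n = 0.403


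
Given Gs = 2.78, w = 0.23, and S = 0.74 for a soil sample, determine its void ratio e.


Result: 0.8641

Derivation:
Using the relation e = Gs * w / S
e = 2.78 * 0.23 / 0.74
e = 0.8641


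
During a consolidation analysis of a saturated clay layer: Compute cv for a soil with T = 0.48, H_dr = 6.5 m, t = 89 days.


Result: 0.22787 m^2/day

Derivation:
Using cv = T * H_dr^2 / t
H_dr^2 = 6.5^2 = 42.25
cv = 0.48 * 42.25 / 89
cv = 0.22787 m^2/day


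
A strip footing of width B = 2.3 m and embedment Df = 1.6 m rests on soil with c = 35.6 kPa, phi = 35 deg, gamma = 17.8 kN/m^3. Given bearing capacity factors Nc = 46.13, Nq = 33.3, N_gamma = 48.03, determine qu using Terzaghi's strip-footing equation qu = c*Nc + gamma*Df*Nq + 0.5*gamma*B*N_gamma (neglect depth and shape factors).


Compute qu = c*Nc + gamma*Df*Nq + 0.5*gamma*B*N_gamma
Term 1: 35.6 * 46.13 = 1642.228
Term 2: 17.8 * 1.6 * 33.3 = 948.384
Term 3: 0.5 * 17.8 * 2.3 * 48.03 = 983.1741
qu = 1642.228 + 948.384 + 983.1741
qu = 3573.79 kPa


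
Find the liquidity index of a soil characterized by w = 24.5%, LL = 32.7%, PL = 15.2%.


First compute the plasticity index:
PI = LL - PL = 32.7 - 15.2 = 17.5
Then compute the liquidity index:
LI = (w - PL) / PI
LI = (24.5 - 15.2) / 17.5
LI = 0.531


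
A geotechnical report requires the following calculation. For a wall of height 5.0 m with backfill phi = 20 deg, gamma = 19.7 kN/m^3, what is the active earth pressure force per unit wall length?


Compute active earth pressure coefficient:
Ka = tan^2(45 - phi/2) = tan^2(35.0) = 0.490291
Compute active force:
Pa = 0.5 * Ka * gamma * H^2
Pa = 0.5 * 0.490291 * 19.7 * 5.0^2
Pa = 120.73 kN/m


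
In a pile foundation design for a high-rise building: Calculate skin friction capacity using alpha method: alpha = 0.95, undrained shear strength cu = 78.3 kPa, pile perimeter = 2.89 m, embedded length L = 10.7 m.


Using Qs = alpha * cu * perimeter * L
Qs = 0.95 * 78.3 * 2.89 * 10.7
Qs = 2300.21 kN


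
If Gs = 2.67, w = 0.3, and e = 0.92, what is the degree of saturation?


Using S = Gs * w / e
S = 2.67 * 0.3 / 0.92
S = 0.8707


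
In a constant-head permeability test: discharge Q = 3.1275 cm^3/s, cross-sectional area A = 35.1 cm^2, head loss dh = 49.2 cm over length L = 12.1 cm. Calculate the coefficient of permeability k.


Result: 0.021913 cm/s

Derivation:
Compute hydraulic gradient:
i = dh / L = 49.2 / 12.1 = 4.06612
Then apply Darcy's law:
k = Q / (A * i)
k = 3.1275 / (35.1 * 4.06612)
k = 3.1275 / 142.721
k = 0.021913 cm/s


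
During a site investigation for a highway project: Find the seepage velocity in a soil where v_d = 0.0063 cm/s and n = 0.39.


Using v_s = v_d / n
v_s = 0.0063 / 0.39
v_s = 0.01615 cm/s


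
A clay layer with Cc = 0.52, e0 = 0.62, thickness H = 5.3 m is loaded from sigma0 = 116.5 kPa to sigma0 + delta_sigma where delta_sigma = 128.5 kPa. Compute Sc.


Result: 0.5492 m

Derivation:
Using Sc = Cc * H / (1 + e0) * log10((sigma0 + delta_sigma) / sigma0)
Stress ratio = (116.5 + 128.5) / 116.5 = 2.103
log10(2.103) = 0.32284
Cc * H / (1 + e0) = 0.52 * 5.3 / (1 + 0.62) = 1.70123
Sc = 1.70123 * 0.32284
Sc = 0.5492 m


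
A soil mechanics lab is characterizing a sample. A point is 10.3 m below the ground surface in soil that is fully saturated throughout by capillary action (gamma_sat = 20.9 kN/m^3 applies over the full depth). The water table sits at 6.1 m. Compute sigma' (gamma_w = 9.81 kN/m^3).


Result: 174.07 kPa

Derivation:
Total stress = gamma_sat * depth
sigma = 20.9 * 10.3 = 215.27 kPa
Pore water pressure u = gamma_w * (depth - d_wt)
u = 9.81 * (10.3 - 6.1) = 41.202 kPa
Effective stress = sigma - u
sigma' = 215.27 - 41.202 = 174.07 kPa


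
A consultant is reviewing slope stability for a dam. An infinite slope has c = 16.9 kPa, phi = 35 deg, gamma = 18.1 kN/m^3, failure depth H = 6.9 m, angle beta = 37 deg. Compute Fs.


Using Fs = c / (gamma*H*sin(beta)*cos(beta)) + tan(phi)/tan(beta)
Cohesion contribution = 16.9 / (18.1*6.9*sin(37)*cos(37))
Cohesion contribution = 0.281545
Friction contribution = tan(35)/tan(37) = 0.929207
Fs = 0.281545 + 0.929207
Fs = 1.211


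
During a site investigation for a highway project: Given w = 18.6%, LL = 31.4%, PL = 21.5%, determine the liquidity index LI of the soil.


First compute the plasticity index:
PI = LL - PL = 31.4 - 21.5 = 9.9
Then compute the liquidity index:
LI = (w - PL) / PI
LI = (18.6 - 21.5) / 9.9
LI = -0.293


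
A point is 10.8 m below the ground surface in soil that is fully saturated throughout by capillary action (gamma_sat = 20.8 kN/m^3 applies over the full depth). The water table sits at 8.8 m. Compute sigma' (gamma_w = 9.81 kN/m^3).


Total stress = gamma_sat * depth
sigma = 20.8 * 10.8 = 224.64 kPa
Pore water pressure u = gamma_w * (depth - d_wt)
u = 9.81 * (10.8 - 8.8) = 19.62 kPa
Effective stress = sigma - u
sigma' = 224.64 - 19.62 = 205.02 kPa


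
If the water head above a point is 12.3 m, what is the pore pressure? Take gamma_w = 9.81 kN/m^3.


Result: 120.66 kPa

Derivation:
Using u = gamma_w * h_w
u = 9.81 * 12.3
u = 120.66 kPa


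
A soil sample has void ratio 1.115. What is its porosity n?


Using the relation n = e / (1 + e)
n = 1.115 / (1 + 1.115)
n = 1.115 / 2.115
n = 0.5272


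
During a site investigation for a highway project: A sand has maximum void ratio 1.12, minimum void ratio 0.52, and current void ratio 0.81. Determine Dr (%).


Using Dr = (e_max - e) / (e_max - e_min) * 100
e_max - e = 1.12 - 0.81 = 0.31
e_max - e_min = 1.12 - 0.52 = 0.6
Dr = 0.31 / 0.6 * 100
Dr = 51.67 %


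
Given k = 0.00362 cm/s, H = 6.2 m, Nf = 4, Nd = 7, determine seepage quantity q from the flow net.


Convert k to m/s for unit consistency with H:
k = 0.00362 cm/s = 0.00362 / 100 m/s = 3.62e-05 m/s
Using q = k * H * Nf / Nd
Nf / Nd = 4 / 7 = 0.5714
q = 3.62e-05 * 6.2 * 0.5714
q = 0.0001283 m^3/s per m


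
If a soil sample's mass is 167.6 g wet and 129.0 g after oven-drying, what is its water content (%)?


Result: 29.92 %

Derivation:
Using w = (m_wet - m_dry) / m_dry * 100
m_wet - m_dry = 167.6 - 129.0 = 38.6 g
w = 38.6 / 129.0 * 100
w = 29.92 %


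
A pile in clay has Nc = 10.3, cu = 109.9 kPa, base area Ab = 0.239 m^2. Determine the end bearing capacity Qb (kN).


Using Qb = Nc * cu * Ab
Qb = 10.3 * 109.9 * 0.239
Qb = 270.54 kN


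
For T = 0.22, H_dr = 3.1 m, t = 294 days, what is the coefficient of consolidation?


Using cv = T * H_dr^2 / t
H_dr^2 = 3.1^2 = 9.61
cv = 0.22 * 9.61 / 294
cv = 0.00719 m^2/day


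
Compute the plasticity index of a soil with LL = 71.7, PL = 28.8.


Result: 42.9

Derivation:
Using PI = LL - PL
PI = 71.7 - 28.8
PI = 42.9


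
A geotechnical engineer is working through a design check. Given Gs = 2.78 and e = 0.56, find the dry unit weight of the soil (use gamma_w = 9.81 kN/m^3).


Result: 17.482 kN/m^3

Derivation:
Using gamma_d = Gs * gamma_w / (1 + e)
gamma_d = 2.78 * 9.81 / (1 + 0.56)
gamma_d = 2.78 * 9.81 / 1.56
gamma_d = 17.482 kN/m^3


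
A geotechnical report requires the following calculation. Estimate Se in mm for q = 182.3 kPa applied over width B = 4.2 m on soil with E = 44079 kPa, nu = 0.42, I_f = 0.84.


Result: 12.017 mm

Derivation:
Using Se = q * B * (1 - nu^2) * I_f / E
1 - nu^2 = 1 - 0.42^2 = 0.8236
Se = 182.3 * 4.2 * 0.8236 * 0.84 / 44079
Se = 0.012017 m
Convert to mm: Se = 0.012017 * 1000 = 12.017 mm


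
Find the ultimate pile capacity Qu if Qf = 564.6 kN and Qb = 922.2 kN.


Using Qu = Qf + Qb
Qu = 564.6 + 922.2
Qu = 1486.8 kN


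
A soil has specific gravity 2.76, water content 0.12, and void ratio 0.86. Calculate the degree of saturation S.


Using S = Gs * w / e
S = 2.76 * 0.12 / 0.86
S = 0.3851


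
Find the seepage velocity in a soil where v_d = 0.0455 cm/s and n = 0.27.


Using v_s = v_d / n
v_s = 0.0455 / 0.27
v_s = 0.16852 cm/s


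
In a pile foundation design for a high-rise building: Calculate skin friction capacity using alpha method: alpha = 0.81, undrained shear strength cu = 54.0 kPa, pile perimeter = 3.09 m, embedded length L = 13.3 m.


Using Qs = alpha * cu * perimeter * L
Qs = 0.81 * 54.0 * 3.09 * 13.3
Qs = 1797.58 kN


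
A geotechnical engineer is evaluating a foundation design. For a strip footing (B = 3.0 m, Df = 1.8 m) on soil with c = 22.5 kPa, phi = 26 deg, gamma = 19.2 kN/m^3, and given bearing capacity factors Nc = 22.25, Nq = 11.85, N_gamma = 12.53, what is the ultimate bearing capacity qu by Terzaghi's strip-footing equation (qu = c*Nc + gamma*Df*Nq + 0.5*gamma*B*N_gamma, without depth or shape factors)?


Result: 1271.03 kPa

Derivation:
Compute qu = c*Nc + gamma*Df*Nq + 0.5*gamma*B*N_gamma
Term 1: 22.5 * 22.25 = 500.625
Term 2: 19.2 * 1.8 * 11.85 = 409.536
Term 3: 0.5 * 19.2 * 3.0 * 12.53 = 360.864
qu = 500.625 + 409.536 + 360.864
qu = 1271.03 kPa


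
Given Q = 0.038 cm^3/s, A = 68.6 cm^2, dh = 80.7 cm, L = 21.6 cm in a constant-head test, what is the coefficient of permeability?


Result: 0.000148 cm/s

Derivation:
Compute hydraulic gradient:
i = dh / L = 80.7 / 21.6 = 3.73611
Then apply Darcy's law:
k = Q / (A * i)
k = 0.038 / (68.6 * 3.73611)
k = 0.038 / 256.297
k = 0.000148 cm/s


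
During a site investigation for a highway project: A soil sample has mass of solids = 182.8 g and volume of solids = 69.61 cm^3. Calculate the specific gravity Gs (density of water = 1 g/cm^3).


Using Gs = m_s / (V_s * rho_w)
Since rho_w = 1 g/cm^3:
Gs = 182.8 / 69.61
Gs = 2.626


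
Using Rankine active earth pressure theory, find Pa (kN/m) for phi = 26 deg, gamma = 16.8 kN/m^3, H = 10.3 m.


Result: 347.96 kN/m

Derivation:
Compute active earth pressure coefficient:
Ka = tan^2(45 - phi/2) = tan^2(32.0) = 0.390462
Compute active force:
Pa = 0.5 * Ka * gamma * H^2
Pa = 0.5 * 0.390462 * 16.8 * 10.3^2
Pa = 347.96 kN/m


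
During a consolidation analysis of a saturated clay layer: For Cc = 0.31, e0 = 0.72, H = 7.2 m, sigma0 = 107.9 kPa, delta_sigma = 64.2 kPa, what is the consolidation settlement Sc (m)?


Result: 0.2631 m

Derivation:
Using Sc = Cc * H / (1 + e0) * log10((sigma0 + delta_sigma) / sigma0)
Stress ratio = (107.9 + 64.2) / 107.9 = 1.595
log10(1.595) = 0.202759
Cc * H / (1 + e0) = 0.31 * 7.2 / (1 + 0.72) = 1.29767
Sc = 1.29767 * 0.202759
Sc = 0.2631 m


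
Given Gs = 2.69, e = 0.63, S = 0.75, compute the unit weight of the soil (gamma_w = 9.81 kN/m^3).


Using gamma = gamma_w * (Gs + S*e) / (1 + e)
Numerator: Gs + S*e = 2.69 + 0.75*0.63 = 3.1625
Denominator: 1 + e = 1 + 0.63 = 1.63
gamma = 9.81 * 3.1625 / 1.63
gamma = 19.033 kN/m^3


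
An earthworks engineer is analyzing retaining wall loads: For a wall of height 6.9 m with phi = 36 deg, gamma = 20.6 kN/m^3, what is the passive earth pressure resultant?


Result: 1888.88 kN/m

Derivation:
Compute passive earth pressure coefficient:
Kp = tan^2(45 + phi/2) = tan^2(63.0) = 3.85184
Compute passive force:
Pp = 0.5 * Kp * gamma * H^2
Pp = 0.5 * 3.85184 * 20.6 * 6.9^2
Pp = 1888.88 kN/m


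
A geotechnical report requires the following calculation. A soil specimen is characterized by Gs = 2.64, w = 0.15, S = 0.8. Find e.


Using the relation e = Gs * w / S
e = 2.64 * 0.15 / 0.8
e = 0.495


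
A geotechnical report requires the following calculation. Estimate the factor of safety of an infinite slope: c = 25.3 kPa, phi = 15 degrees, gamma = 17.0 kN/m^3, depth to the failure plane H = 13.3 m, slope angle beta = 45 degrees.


Using Fs = c / (gamma*H*sin(beta)*cos(beta)) + tan(phi)/tan(beta)
Cohesion contribution = 25.3 / (17.0*13.3*sin(45)*cos(45))
Cohesion contribution = 0.223795
Friction contribution = tan(15)/tan(45) = 0.267949
Fs = 0.223795 + 0.267949
Fs = 0.492


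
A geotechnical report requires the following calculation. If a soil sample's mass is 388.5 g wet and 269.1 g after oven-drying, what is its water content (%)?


Using w = (m_wet - m_dry) / m_dry * 100
m_wet - m_dry = 388.5 - 269.1 = 119.4 g
w = 119.4 / 269.1 * 100
w = 44.37 %


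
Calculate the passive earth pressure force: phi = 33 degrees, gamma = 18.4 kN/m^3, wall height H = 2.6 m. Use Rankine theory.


Compute passive earth pressure coefficient:
Kp = tan^2(45 + phi/2) = tan^2(61.5) = 3.39212
Compute passive force:
Pp = 0.5 * Kp * gamma * H^2
Pp = 0.5 * 3.39212 * 18.4 * 2.6^2
Pp = 210.96 kN/m


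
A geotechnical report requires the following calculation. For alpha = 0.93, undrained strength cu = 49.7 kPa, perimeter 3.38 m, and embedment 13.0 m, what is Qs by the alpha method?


Result: 2030.95 kN

Derivation:
Using Qs = alpha * cu * perimeter * L
Qs = 0.93 * 49.7 * 3.38 * 13.0
Qs = 2030.95 kN


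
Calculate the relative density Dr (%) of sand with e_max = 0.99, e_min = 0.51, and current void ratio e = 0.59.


Using Dr = (e_max - e) / (e_max - e_min) * 100
e_max - e = 0.99 - 0.59 = 0.4
e_max - e_min = 0.99 - 0.51 = 0.48
Dr = 0.4 / 0.48 * 100
Dr = 83.33 %


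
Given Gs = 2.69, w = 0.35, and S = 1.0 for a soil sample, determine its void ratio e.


Using the relation e = Gs * w / S
e = 2.69 * 0.35 / 1.0
e = 0.9415


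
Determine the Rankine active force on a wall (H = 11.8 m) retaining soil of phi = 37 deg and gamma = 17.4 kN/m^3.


Result: 301.13 kN/m

Derivation:
Compute active earth pressure coefficient:
Ka = tan^2(45 - phi/2) = tan^2(26.5) = 0.248584
Compute active force:
Pa = 0.5 * Ka * gamma * H^2
Pa = 0.5 * 0.248584 * 17.4 * 11.8^2
Pa = 301.13 kN/m


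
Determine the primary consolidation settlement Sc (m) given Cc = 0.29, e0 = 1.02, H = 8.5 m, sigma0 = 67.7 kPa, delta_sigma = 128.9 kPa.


Result: 0.565 m

Derivation:
Using Sc = Cc * H / (1 + e0) * log10((sigma0 + delta_sigma) / sigma0)
Stress ratio = (67.7 + 128.9) / 67.7 = 2.90399
log10(2.90399) = 0.462995
Cc * H / (1 + e0) = 0.29 * 8.5 / (1 + 1.02) = 1.2203
Sc = 1.2203 * 0.462995
Sc = 0.565 m


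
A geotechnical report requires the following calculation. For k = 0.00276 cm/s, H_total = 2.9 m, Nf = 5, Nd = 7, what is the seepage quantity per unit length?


Convert k to m/s for unit consistency with H:
k = 0.00276 cm/s = 0.00276 / 100 m/s = 2.76e-05 m/s
Using q = k * H * Nf / Nd
Nf / Nd = 5 / 7 = 0.7143
q = 2.76e-05 * 2.9 * 0.7143
q = 5.717e-05 m^3/s per m


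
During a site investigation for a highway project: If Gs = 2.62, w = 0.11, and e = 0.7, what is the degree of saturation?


Using S = Gs * w / e
S = 2.62 * 0.11 / 0.7
S = 0.4117


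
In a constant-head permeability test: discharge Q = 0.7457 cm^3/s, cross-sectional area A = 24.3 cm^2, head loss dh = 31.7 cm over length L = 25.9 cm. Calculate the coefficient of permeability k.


Compute hydraulic gradient:
i = dh / L = 31.7 / 25.9 = 1.22394
Then apply Darcy's law:
k = Q / (A * i)
k = 0.7457 / (24.3 * 1.22394)
k = 0.7457 / 29.7417
k = 0.025073 cm/s


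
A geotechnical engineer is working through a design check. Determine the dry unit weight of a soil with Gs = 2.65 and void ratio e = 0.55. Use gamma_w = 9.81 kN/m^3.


Result: 16.772 kN/m^3

Derivation:
Using gamma_d = Gs * gamma_w / (1 + e)
gamma_d = 2.65 * 9.81 / (1 + 0.55)
gamma_d = 2.65 * 9.81 / 1.55
gamma_d = 16.772 kN/m^3


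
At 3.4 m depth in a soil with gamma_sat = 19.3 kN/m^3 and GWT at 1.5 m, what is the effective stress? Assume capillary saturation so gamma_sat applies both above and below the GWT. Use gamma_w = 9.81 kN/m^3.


Total stress = gamma_sat * depth
sigma = 19.3 * 3.4 = 65.62 kPa
Pore water pressure u = gamma_w * (depth - d_wt)
u = 9.81 * (3.4 - 1.5) = 18.639 kPa
Effective stress = sigma - u
sigma' = 65.62 - 18.639 = 46.98 kPa


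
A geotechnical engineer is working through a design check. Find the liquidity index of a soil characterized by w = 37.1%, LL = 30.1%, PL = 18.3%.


Result: 1.593

Derivation:
First compute the plasticity index:
PI = LL - PL = 30.1 - 18.3 = 11.8
Then compute the liquidity index:
LI = (w - PL) / PI
LI = (37.1 - 18.3) / 11.8
LI = 1.593


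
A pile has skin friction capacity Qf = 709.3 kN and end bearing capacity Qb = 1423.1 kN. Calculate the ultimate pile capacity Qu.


Result: 2132.4 kN

Derivation:
Using Qu = Qf + Qb
Qu = 709.3 + 1423.1
Qu = 2132.4 kN


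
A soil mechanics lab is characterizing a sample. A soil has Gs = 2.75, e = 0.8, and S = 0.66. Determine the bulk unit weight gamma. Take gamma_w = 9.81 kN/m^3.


Result: 17.865 kN/m^3

Derivation:
Using gamma = gamma_w * (Gs + S*e) / (1 + e)
Numerator: Gs + S*e = 2.75 + 0.66*0.8 = 3.278
Denominator: 1 + e = 1 + 0.8 = 1.8
gamma = 9.81 * 3.278 / 1.8
gamma = 17.865 kN/m^3


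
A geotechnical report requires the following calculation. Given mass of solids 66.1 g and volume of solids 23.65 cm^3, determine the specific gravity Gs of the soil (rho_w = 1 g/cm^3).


Using Gs = m_s / (V_s * rho_w)
Since rho_w = 1 g/cm^3:
Gs = 66.1 / 23.65
Gs = 2.795


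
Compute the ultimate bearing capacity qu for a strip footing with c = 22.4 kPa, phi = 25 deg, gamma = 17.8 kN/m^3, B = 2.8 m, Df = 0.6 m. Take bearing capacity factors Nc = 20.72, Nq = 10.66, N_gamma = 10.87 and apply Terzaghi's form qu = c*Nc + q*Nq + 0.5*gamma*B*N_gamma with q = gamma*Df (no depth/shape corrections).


Compute qu = c*Nc + gamma*Df*Nq + 0.5*gamma*B*N_gamma
Term 1: 22.4 * 20.72 = 464.128
Term 2: 17.8 * 0.6 * 10.66 = 113.8488
Term 3: 0.5 * 17.8 * 2.8 * 10.87 = 270.8804
qu = 464.128 + 113.8488 + 270.8804
qu = 848.86 kPa


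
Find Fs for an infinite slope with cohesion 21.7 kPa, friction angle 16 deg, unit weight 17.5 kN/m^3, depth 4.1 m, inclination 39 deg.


Using Fs = c / (gamma*H*sin(beta)*cos(beta)) + tan(phi)/tan(beta)
Cohesion contribution = 21.7 / (17.5*4.1*sin(39)*cos(39))
Cohesion contribution = 0.618391
Friction contribution = tan(16)/tan(39) = 0.354101
Fs = 0.618391 + 0.354101
Fs = 0.972


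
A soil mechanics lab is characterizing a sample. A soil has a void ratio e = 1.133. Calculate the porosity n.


Result: 0.5312

Derivation:
Using the relation n = e / (1 + e)
n = 1.133 / (1 + 1.133)
n = 1.133 / 2.133
n = 0.5312


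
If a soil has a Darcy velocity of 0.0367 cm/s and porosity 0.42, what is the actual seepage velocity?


Using v_s = v_d / n
v_s = 0.0367 / 0.42
v_s = 0.08738 cm/s


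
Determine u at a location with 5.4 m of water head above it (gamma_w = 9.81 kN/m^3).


Using u = gamma_w * h_w
u = 9.81 * 5.4
u = 52.97 kPa


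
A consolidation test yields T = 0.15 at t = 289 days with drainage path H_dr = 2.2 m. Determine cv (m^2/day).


Using cv = T * H_dr^2 / t
H_dr^2 = 2.2^2 = 4.84
cv = 0.15 * 4.84 / 289
cv = 0.00251 m^2/day


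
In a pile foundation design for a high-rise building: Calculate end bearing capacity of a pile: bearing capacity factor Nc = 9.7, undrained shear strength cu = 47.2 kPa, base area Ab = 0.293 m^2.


Using Qb = Nc * cu * Ab
Qb = 9.7 * 47.2 * 0.293
Qb = 134.15 kN


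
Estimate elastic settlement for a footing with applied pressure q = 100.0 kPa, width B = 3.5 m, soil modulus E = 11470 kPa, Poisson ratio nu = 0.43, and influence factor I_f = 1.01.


Result: 25.121 mm

Derivation:
Using Se = q * B * (1 - nu^2) * I_f / E
1 - nu^2 = 1 - 0.43^2 = 0.8151
Se = 100.0 * 3.5 * 0.8151 * 1.01 / 11470
Se = 0.025121 m
Convert to mm: Se = 0.025121 * 1000 = 25.121 mm


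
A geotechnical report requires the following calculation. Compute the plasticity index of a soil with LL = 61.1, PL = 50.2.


Result: 10.9

Derivation:
Using PI = LL - PL
PI = 61.1 - 50.2
PI = 10.9


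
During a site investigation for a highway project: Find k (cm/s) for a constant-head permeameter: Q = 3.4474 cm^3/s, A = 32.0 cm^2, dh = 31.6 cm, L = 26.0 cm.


Compute hydraulic gradient:
i = dh / L = 31.6 / 26.0 = 1.21538
Then apply Darcy's law:
k = Q / (A * i)
k = 3.4474 / (32.0 * 1.21538)
k = 3.4474 / 38.8923
k = 0.08864 cm/s


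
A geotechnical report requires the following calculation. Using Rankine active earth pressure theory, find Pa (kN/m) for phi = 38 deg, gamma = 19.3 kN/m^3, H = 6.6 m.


Compute active earth pressure coefficient:
Ka = tan^2(45 - phi/2) = tan^2(26.0) = 0.237883
Compute active force:
Pa = 0.5 * Ka * gamma * H^2
Pa = 0.5 * 0.237883 * 19.3 * 6.6^2
Pa = 100.0 kN/m


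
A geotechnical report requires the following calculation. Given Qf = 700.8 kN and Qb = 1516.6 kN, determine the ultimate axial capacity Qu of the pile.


Result: 2217.4 kN

Derivation:
Using Qu = Qf + Qb
Qu = 700.8 + 1516.6
Qu = 2217.4 kN


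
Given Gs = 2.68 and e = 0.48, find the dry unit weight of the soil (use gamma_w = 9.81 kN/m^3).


Using gamma_d = Gs * gamma_w / (1 + e)
gamma_d = 2.68 * 9.81 / (1 + 0.48)
gamma_d = 2.68 * 9.81 / 1.48
gamma_d = 17.764 kN/m^3


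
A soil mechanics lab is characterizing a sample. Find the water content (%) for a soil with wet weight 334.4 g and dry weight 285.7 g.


Result: 17.05 %

Derivation:
Using w = (m_wet - m_dry) / m_dry * 100
m_wet - m_dry = 334.4 - 285.7 = 48.7 g
w = 48.7 / 285.7 * 100
w = 17.05 %


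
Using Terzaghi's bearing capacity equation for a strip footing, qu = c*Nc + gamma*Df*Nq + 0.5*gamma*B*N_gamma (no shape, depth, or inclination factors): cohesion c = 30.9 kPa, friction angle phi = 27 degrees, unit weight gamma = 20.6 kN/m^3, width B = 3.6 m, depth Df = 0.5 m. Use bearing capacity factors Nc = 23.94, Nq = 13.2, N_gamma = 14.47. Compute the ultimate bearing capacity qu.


Result: 1412.25 kPa

Derivation:
Compute qu = c*Nc + gamma*Df*Nq + 0.5*gamma*B*N_gamma
Term 1: 30.9 * 23.94 = 739.746
Term 2: 20.6 * 0.5 * 13.2 = 135.96
Term 3: 0.5 * 20.6 * 3.6 * 14.47 = 536.5476
qu = 739.746 + 135.96 + 536.5476
qu = 1412.25 kPa


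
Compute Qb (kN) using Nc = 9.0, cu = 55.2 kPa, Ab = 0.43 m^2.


Using Qb = Nc * cu * Ab
Qb = 9.0 * 55.2 * 0.43
Qb = 213.62 kN


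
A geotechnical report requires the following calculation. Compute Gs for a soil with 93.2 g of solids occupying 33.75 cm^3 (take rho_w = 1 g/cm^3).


Result: 2.761

Derivation:
Using Gs = m_s / (V_s * rho_w)
Since rho_w = 1 g/cm^3:
Gs = 93.2 / 33.75
Gs = 2.761


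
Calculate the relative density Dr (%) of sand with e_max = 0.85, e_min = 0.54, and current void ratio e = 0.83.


Using Dr = (e_max - e) / (e_max - e_min) * 100
e_max - e = 0.85 - 0.83 = 0.02
e_max - e_min = 0.85 - 0.54 = 0.31
Dr = 0.02 / 0.31 * 100
Dr = 6.45 %


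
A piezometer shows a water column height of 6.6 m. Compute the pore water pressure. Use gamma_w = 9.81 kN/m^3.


Using u = gamma_w * h_w
u = 9.81 * 6.6
u = 64.75 kPa


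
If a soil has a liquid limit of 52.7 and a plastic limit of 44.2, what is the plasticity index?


Using PI = LL - PL
PI = 52.7 - 44.2
PI = 8.5


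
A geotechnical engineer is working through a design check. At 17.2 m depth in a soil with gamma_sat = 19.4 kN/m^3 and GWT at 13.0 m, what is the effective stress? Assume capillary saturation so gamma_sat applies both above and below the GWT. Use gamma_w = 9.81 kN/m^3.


Total stress = gamma_sat * depth
sigma = 19.4 * 17.2 = 333.68 kPa
Pore water pressure u = gamma_w * (depth - d_wt)
u = 9.81 * (17.2 - 13.0) = 41.202 kPa
Effective stress = sigma - u
sigma' = 333.68 - 41.202 = 292.48 kPa


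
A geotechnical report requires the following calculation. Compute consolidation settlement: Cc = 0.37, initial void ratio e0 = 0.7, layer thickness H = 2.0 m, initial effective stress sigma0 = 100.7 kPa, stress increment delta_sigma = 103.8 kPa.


Result: 0.1339 m

Derivation:
Using Sc = Cc * H / (1 + e0) * log10((sigma0 + delta_sigma) / sigma0)
Stress ratio = (100.7 + 103.8) / 100.7 = 2.03078
log10(2.03078) = 0.307664
Cc * H / (1 + e0) = 0.37 * 2.0 / (1 + 0.7) = 0.435294
Sc = 0.435294 * 0.307664
Sc = 0.1339 m


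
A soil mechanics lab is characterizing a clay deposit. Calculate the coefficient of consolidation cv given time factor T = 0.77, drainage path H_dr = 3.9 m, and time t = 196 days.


Using cv = T * H_dr^2 / t
H_dr^2 = 3.9^2 = 15.21
cv = 0.77 * 15.21 / 196
cv = 0.05975 m^2/day


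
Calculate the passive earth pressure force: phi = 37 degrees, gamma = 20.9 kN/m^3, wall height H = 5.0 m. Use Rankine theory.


Result: 1050.95 kN/m

Derivation:
Compute passive earth pressure coefficient:
Kp = tan^2(45 + phi/2) = tan^2(63.5) = 4.022791
Compute passive force:
Pp = 0.5 * Kp * gamma * H^2
Pp = 0.5 * 4.022791 * 20.9 * 5.0^2
Pp = 1050.95 kN/m


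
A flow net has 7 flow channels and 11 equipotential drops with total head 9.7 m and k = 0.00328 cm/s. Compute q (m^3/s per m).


Convert k to m/s for unit consistency with H:
k = 0.00328 cm/s = 0.00328 / 100 m/s = 3.28e-05 m/s
Using q = k * H * Nf / Nd
Nf / Nd = 7 / 11 = 0.6364
q = 3.28e-05 * 9.7 * 0.6364
q = 0.0002025 m^3/s per m


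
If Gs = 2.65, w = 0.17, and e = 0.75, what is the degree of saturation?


Using S = Gs * w / e
S = 2.65 * 0.17 / 0.75
S = 0.6007


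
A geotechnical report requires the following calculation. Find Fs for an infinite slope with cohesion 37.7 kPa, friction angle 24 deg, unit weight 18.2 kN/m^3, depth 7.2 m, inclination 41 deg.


Using Fs = c / (gamma*H*sin(beta)*cos(beta)) + tan(phi)/tan(beta)
Cohesion contribution = 37.7 / (18.2*7.2*sin(41)*cos(41))
Cohesion contribution = 0.581052
Friction contribution = tan(24)/tan(41) = 0.512177
Fs = 0.581052 + 0.512177
Fs = 1.093


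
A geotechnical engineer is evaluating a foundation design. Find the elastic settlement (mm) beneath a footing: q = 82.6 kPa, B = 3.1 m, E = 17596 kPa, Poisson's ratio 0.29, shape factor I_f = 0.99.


Using Se = q * B * (1 - nu^2) * I_f / E
1 - nu^2 = 1 - 0.29^2 = 0.9159
Se = 82.6 * 3.1 * 0.9159 * 0.99 / 17596
Se = 0.013195 m
Convert to mm: Se = 0.013195 * 1000 = 13.195 mm


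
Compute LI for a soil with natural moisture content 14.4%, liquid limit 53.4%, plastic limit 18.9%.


First compute the plasticity index:
PI = LL - PL = 53.4 - 18.9 = 34.5
Then compute the liquidity index:
LI = (w - PL) / PI
LI = (14.4 - 18.9) / 34.5
LI = -0.13


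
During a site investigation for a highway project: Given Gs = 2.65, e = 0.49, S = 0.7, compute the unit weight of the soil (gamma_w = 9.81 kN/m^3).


Using gamma = gamma_w * (Gs + S*e) / (1 + e)
Numerator: Gs + S*e = 2.65 + 0.7*0.49 = 2.993
Denominator: 1 + e = 1 + 0.49 = 1.49
gamma = 9.81 * 2.993 / 1.49
gamma = 19.706 kN/m^3


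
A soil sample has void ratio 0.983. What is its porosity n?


Result: 0.4957

Derivation:
Using the relation n = e / (1 + e)
n = 0.983 / (1 + 0.983)
n = 0.983 / 1.983
n = 0.4957


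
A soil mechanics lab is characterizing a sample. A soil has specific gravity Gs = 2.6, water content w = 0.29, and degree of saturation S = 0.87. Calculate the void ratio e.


Using the relation e = Gs * w / S
e = 2.6 * 0.29 / 0.87
e = 0.8667


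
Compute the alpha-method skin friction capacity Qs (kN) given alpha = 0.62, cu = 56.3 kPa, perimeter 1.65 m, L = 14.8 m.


Using Qs = alpha * cu * perimeter * L
Qs = 0.62 * 56.3 * 1.65 * 14.8
Qs = 852.4 kN


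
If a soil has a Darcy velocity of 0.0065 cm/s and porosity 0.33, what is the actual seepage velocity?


Using v_s = v_d / n
v_s = 0.0065 / 0.33
v_s = 0.0197 cm/s


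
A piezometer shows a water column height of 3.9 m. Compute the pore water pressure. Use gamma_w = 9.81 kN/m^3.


Using u = gamma_w * h_w
u = 9.81 * 3.9
u = 38.26 kPa


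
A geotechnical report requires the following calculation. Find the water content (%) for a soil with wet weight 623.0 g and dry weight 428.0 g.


Using w = (m_wet - m_dry) / m_dry * 100
m_wet - m_dry = 623.0 - 428.0 = 195.0 g
w = 195.0 / 428.0 * 100
w = 45.56 %


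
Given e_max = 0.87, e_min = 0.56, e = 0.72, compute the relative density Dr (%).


Result: 48.39 %

Derivation:
Using Dr = (e_max - e) / (e_max - e_min) * 100
e_max - e = 0.87 - 0.72 = 0.15
e_max - e_min = 0.87 - 0.56 = 0.31
Dr = 0.15 / 0.31 * 100
Dr = 48.39 %


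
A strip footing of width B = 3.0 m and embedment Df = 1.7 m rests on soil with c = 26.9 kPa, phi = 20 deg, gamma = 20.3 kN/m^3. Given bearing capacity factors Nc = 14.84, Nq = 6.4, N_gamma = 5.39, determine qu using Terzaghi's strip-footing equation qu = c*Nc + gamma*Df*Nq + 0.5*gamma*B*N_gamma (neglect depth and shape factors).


Compute qu = c*Nc + gamma*Df*Nq + 0.5*gamma*B*N_gamma
Term 1: 26.9 * 14.84 = 399.196
Term 2: 20.3 * 1.7 * 6.4 = 220.864
Term 3: 0.5 * 20.3 * 3.0 * 5.39 = 164.1255
qu = 399.196 + 220.864 + 164.1255
qu = 784.19 kPa


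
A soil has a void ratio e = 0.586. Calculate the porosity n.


Using the relation n = e / (1 + e)
n = 0.586 / (1 + 0.586)
n = 0.586 / 1.586
n = 0.3695


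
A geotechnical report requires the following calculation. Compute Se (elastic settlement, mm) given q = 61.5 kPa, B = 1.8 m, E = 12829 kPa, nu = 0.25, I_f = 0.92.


Using Se = q * B * (1 - nu^2) * I_f / E
1 - nu^2 = 1 - 0.25^2 = 0.9375
Se = 61.5 * 1.8 * 0.9375 * 0.92 / 12829
Se = 0.007442 m
Convert to mm: Se = 0.007442 * 1000 = 7.442 mm


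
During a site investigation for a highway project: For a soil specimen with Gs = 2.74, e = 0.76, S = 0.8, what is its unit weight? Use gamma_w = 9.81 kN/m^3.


Using gamma = gamma_w * (Gs + S*e) / (1 + e)
Numerator: Gs + S*e = 2.74 + 0.8*0.76 = 3.348
Denominator: 1 + e = 1 + 0.76 = 1.76
gamma = 9.81 * 3.348 / 1.76
gamma = 18.661 kN/m^3


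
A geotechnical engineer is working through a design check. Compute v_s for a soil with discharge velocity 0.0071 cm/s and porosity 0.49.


Result: 0.01449 cm/s

Derivation:
Using v_s = v_d / n
v_s = 0.0071 / 0.49
v_s = 0.01449 cm/s


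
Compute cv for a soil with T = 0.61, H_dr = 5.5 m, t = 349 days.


Using cv = T * H_dr^2 / t
H_dr^2 = 5.5^2 = 30.25
cv = 0.61 * 30.25 / 349
cv = 0.05287 m^2/day


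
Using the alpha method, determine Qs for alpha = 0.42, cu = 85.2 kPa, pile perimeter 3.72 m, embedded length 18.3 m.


Result: 2436.03 kN

Derivation:
Using Qs = alpha * cu * perimeter * L
Qs = 0.42 * 85.2 * 3.72 * 18.3
Qs = 2436.03 kN


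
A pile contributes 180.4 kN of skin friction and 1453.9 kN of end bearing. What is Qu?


Using Qu = Qf + Qb
Qu = 180.4 + 1453.9
Qu = 1634.3 kN


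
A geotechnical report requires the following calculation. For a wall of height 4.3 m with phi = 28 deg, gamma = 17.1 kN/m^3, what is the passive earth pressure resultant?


Result: 437.88 kN/m

Derivation:
Compute passive earth pressure coefficient:
Kp = tan^2(45 + phi/2) = tan^2(59.0) = 2.769826
Compute passive force:
Pp = 0.5 * Kp * gamma * H^2
Pp = 0.5 * 2.769826 * 17.1 * 4.3^2
Pp = 437.88 kN/m


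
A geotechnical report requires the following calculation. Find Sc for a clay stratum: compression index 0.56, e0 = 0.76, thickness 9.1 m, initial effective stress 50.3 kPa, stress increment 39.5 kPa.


Using Sc = Cc * H / (1 + e0) * log10((sigma0 + delta_sigma) / sigma0)
Stress ratio = (50.3 + 39.5) / 50.3 = 1.78529
log10(1.78529) = 0.251708
Cc * H / (1 + e0) = 0.56 * 9.1 / (1 + 0.76) = 2.89545
Sc = 2.89545 * 0.251708
Sc = 0.7288 m


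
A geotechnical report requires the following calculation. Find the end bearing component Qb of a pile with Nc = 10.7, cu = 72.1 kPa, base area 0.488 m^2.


Using Qb = Nc * cu * Ab
Qb = 10.7 * 72.1 * 0.488
Qb = 376.48 kN


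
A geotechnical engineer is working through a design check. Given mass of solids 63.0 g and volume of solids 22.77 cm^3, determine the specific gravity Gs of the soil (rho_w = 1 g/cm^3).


Using Gs = m_s / (V_s * rho_w)
Since rho_w = 1 g/cm^3:
Gs = 63.0 / 22.77
Gs = 2.767


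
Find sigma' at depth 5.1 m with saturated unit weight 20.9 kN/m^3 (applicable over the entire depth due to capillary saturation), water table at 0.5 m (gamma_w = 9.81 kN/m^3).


Result: 61.46 kPa

Derivation:
Total stress = gamma_sat * depth
sigma = 20.9 * 5.1 = 106.59 kPa
Pore water pressure u = gamma_w * (depth - d_wt)
u = 9.81 * (5.1 - 0.5) = 45.126 kPa
Effective stress = sigma - u
sigma' = 106.59 - 45.126 = 61.46 kPa


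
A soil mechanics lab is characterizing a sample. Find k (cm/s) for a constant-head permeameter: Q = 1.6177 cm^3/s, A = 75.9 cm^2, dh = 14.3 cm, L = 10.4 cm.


Result: 0.015501 cm/s

Derivation:
Compute hydraulic gradient:
i = dh / L = 14.3 / 10.4 = 1.375
Then apply Darcy's law:
k = Q / (A * i)
k = 1.6177 / (75.9 * 1.375)
k = 1.6177 / 104.363
k = 0.015501 cm/s


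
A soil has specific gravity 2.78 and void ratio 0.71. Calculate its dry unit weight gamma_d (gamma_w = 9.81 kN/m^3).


Using gamma_d = Gs * gamma_w / (1 + e)
gamma_d = 2.78 * 9.81 / (1 + 0.71)
gamma_d = 2.78 * 9.81 / 1.71
gamma_d = 15.948 kN/m^3


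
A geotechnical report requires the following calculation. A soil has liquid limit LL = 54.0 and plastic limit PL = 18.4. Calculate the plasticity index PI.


Using PI = LL - PL
PI = 54.0 - 18.4
PI = 35.6


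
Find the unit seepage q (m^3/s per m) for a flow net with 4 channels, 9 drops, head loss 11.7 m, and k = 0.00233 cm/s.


Convert k to m/s for unit consistency with H:
k = 0.00233 cm/s = 0.00233 / 100 m/s = 2.33e-05 m/s
Using q = k * H * Nf / Nd
Nf / Nd = 4 / 9 = 0.4444
q = 2.33e-05 * 11.7 * 0.4444
q = 0.0001212 m^3/s per m


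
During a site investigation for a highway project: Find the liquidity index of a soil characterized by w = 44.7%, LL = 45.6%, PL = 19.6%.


First compute the plasticity index:
PI = LL - PL = 45.6 - 19.6 = 26.0
Then compute the liquidity index:
LI = (w - PL) / PI
LI = (44.7 - 19.6) / 26.0
LI = 0.965


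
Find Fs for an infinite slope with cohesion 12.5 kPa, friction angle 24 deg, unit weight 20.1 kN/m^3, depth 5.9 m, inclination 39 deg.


Using Fs = c / (gamma*H*sin(beta)*cos(beta)) + tan(phi)/tan(beta)
Cohesion contribution = 12.5 / (20.1*5.9*sin(39)*cos(39))
Cohesion contribution = 0.21552
Friction contribution = tan(24)/tan(39) = 0.549812
Fs = 0.21552 + 0.549812
Fs = 0.765


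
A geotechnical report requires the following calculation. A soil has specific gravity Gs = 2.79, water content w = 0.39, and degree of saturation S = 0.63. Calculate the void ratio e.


Result: 1.7271

Derivation:
Using the relation e = Gs * w / S
e = 2.79 * 0.39 / 0.63
e = 1.7271


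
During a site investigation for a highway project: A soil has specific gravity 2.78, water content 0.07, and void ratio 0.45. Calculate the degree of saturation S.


Using S = Gs * w / e
S = 2.78 * 0.07 / 0.45
S = 0.4324


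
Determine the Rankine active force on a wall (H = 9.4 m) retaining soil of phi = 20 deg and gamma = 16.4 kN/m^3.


Compute active earth pressure coefficient:
Ka = tan^2(45 - phi/2) = tan^2(35.0) = 0.490291
Compute active force:
Pa = 0.5 * Ka * gamma * H^2
Pa = 0.5 * 0.490291 * 16.4 * 9.4^2
Pa = 355.24 kN/m


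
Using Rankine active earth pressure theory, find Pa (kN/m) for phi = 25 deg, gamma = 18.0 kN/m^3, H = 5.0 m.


Result: 91.32 kN/m

Derivation:
Compute active earth pressure coefficient:
Ka = tan^2(45 - phi/2) = tan^2(32.5) = 0.405859
Compute active force:
Pa = 0.5 * Ka * gamma * H^2
Pa = 0.5 * 0.405859 * 18.0 * 5.0^2
Pa = 91.32 kN/m


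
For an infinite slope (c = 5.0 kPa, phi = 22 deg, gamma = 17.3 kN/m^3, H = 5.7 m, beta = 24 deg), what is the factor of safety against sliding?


Using Fs = c / (gamma*H*sin(beta)*cos(beta)) + tan(phi)/tan(beta)
Cohesion contribution = 5.0 / (17.3*5.7*sin(24)*cos(24))
Cohesion contribution = 0.13646
Friction contribution = tan(22)/tan(24) = 0.907458
Fs = 0.13646 + 0.907458
Fs = 1.044


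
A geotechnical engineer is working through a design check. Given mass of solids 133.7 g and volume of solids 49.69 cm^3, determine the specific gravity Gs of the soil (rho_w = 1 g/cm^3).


Using Gs = m_s / (V_s * rho_w)
Since rho_w = 1 g/cm^3:
Gs = 133.7 / 49.69
Gs = 2.691


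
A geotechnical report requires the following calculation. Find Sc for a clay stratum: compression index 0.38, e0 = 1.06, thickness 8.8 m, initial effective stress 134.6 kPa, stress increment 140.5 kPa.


Using Sc = Cc * H / (1 + e0) * log10((sigma0 + delta_sigma) / sigma0)
Stress ratio = (134.6 + 140.5) / 134.6 = 2.04383
log10(2.04383) = 0.310446
Cc * H / (1 + e0) = 0.38 * 8.8 / (1 + 1.06) = 1.6233
Sc = 1.6233 * 0.310446
Sc = 0.5039 m


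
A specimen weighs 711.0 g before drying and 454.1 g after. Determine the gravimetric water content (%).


Result: 56.57 %

Derivation:
Using w = (m_wet - m_dry) / m_dry * 100
m_wet - m_dry = 711.0 - 454.1 = 256.9 g
w = 256.9 / 454.1 * 100
w = 56.57 %


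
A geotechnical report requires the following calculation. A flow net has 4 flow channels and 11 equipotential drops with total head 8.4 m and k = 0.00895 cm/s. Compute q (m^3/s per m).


Result: 0.0002734 m^3/s per m

Derivation:
Convert k to m/s for unit consistency with H:
k = 0.00895 cm/s = 0.00895 / 100 m/s = 8.95e-05 m/s
Using q = k * H * Nf / Nd
Nf / Nd = 4 / 11 = 0.3636
q = 8.95e-05 * 8.4 * 0.3636
q = 0.0002734 m^3/s per m


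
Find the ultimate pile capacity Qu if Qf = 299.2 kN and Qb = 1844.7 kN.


Using Qu = Qf + Qb
Qu = 299.2 + 1844.7
Qu = 2143.9 kN


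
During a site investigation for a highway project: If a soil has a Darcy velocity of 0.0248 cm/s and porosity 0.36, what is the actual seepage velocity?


Using v_s = v_d / n
v_s = 0.0248 / 0.36
v_s = 0.06889 cm/s


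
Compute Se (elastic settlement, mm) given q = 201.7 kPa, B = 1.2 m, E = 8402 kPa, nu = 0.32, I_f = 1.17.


Using Se = q * B * (1 - nu^2) * I_f / E
1 - nu^2 = 1 - 0.32^2 = 0.8976
Se = 201.7 * 1.2 * 0.8976 * 1.17 / 8402
Se = 0.030253 m
Convert to mm: Se = 0.030253 * 1000 = 30.253 mm


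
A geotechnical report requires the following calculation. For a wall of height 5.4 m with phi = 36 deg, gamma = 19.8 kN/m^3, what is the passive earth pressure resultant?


Compute passive earth pressure coefficient:
Kp = tan^2(45 + phi/2) = tan^2(63.0) = 3.85184
Compute passive force:
Pp = 0.5 * Kp * gamma * H^2
Pp = 0.5 * 3.85184 * 19.8 * 5.4^2
Pp = 1111.96 kN/m


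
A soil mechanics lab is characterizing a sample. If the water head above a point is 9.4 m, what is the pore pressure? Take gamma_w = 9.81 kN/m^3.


Using u = gamma_w * h_w
u = 9.81 * 9.4
u = 92.21 kPa
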